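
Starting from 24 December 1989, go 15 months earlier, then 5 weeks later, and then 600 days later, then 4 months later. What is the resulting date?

October 21, 1990

Counting back 15 months from December 24, 1989:
month 12 − 15 = -3, which is month 9 of year 1988 → September 1988.
Day 24 is valid in September, giving September 24, 1988.
Advancing 5 weeks (= 35 days) from September 24, 1988:
September has 30 days, so 30 − 24 = 6 days remain after September 24, 1988; 35 − 6 = 29 left.
29 days into October 1988 → October 29, 1988.
Counting forward 600 days from October 29, 1988:
October has 31 days, so 31 − 29 = 2 days remain after October 29, 1988; 600 − 2 = 598 left.
November 1988 has 30 days: 598 − 30 = 568 left.
December 1988 has 31 days: 568 − 31 = 537 left.
January 1989 has 31 days: 537 − 31 = 506 left.
February 1989 has 28 days (1989 is not a leap year): 506 − 28 = 478 left.
March 1989 has 31 days: 478 − 31 = 447 left.
April 1989 has 30 days: 447 − 30 = 417 left.
May 1989 has 31 days: 417 − 31 = 386 left.
June 1989 has 30 days: 386 − 30 = 356 left.
July 1989 has 31 days: 356 − 31 = 325 left.
August 1989 has 31 days: 325 − 31 = 294 left.
September 1989 has 30 days: 294 − 30 = 264 left.
October 1989 has 31 days: 264 − 31 = 233 left.
November 1989 has 30 days: 233 − 30 = 203 left.
December 1989 has 31 days: 203 − 31 = 172 left.
January 1990 has 31 days: 172 − 31 = 141 left.
February 1990 has 28 days (1990 is not a leap year): 141 − 28 = 113 left.
March 1990 has 31 days: 113 − 31 = 82 left.
April 1990 has 30 days: 82 − 30 = 52 left.
May 1990 has 31 days: 52 − 31 = 21 left.
21 days into June 1990 → June 21, 1990.
Advancing 4 months from June 21, 1990:
month 6 + 4 = 10 → October 1990.
Day 21 is valid in October, giving October 21, 1990.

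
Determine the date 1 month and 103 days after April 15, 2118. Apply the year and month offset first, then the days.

August 26, 2118

Advancing 1 month and 103 days from April 15, 2118: first the month/year part, then the days.
month 4 + 1 = 5 → May 2118.
Day 15 is valid in May, giving May 15, 2118.
Now add 103 days from May 15, 2118.
May has 31 days, so 31 − 15 = 16 days remain after May 15, 2118; 103 − 16 = 87 left.
June 2118 has 30 days: 87 − 30 = 57 left.
July 2118 has 31 days: 57 − 31 = 26 left.
26 days into August 2118 → August 26, 2118.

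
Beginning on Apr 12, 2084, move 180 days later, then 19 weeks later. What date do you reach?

February 19, 2085

Adding 180 days from April 12, 2084:
April has 30 days, so 30 − 12 = 18 days remain after April 12, 2084; 180 − 18 = 162 left.
May 2084 has 31 days: 162 − 31 = 131 left.
June 2084 has 30 days: 131 − 30 = 101 left.
July 2084 has 31 days: 101 − 31 = 70 left.
August 2084 has 31 days: 70 − 31 = 39 left.
September 2084 has 30 days: 39 − 30 = 9 left.
9 days into October 2084 → October 9, 2084.
Adding 19 weeks (= 133 days) from October 9, 2084:
October has 31 days, so 31 − 9 = 22 days remain after October 9, 2084; 133 − 22 = 111 left.
November 2084 has 30 days: 111 − 30 = 81 left.
December 2084 has 31 days: 81 − 31 = 50 left.
January 2085 has 31 days: 50 − 31 = 19 left.
19 days into February 2085 → February 19, 2085.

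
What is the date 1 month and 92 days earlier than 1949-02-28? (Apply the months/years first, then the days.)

Going back 1 month and 92 days from February 28, 1949: first the month/year part, then the days.
month 2 − 1 = 1 → January 1949.
Day 28 is valid in January, giving January 28, 1949.
Now subtract 92 days from January 28, 1949.
Going back 28 days from January 28, 1949 reaches the end of the previous month; 92 − 28 = 64 left.
December 1948 has 31 days: 64 − 31 = 33 left.
November 1948 has 30 days: 33 − 30 = 3 left.
October 1948 has 31 days; 31 − 3 = 28 → October 28, 1948.

October 28, 1948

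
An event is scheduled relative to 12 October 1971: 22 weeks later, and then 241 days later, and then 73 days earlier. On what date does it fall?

August 29, 1972

Advancing 22 weeks (= 154 days) from October 12, 1971:
October has 31 days, so 31 − 12 = 19 days remain after October 12, 1971; 154 − 19 = 135 left.
November 1971 has 30 days: 135 − 30 = 105 left.
December 1971 has 31 days: 105 − 31 = 74 left.
January 1972 has 31 days: 74 − 31 = 43 left.
February 1972 has 29 days (1972 is a leap year): 43 − 29 = 14 left.
14 days into March 1972 → March 14, 1972.
Advancing 241 days from March 14, 1972:
March has 31 days, so 31 − 14 = 17 days remain after March 14, 1972; 241 − 17 = 224 left.
April 1972 has 30 days: 224 − 30 = 194 left.
May 1972 has 31 days: 194 − 31 = 163 left.
June 1972 has 30 days: 163 − 30 = 133 left.
July 1972 has 31 days: 133 − 31 = 102 left.
August 1972 has 31 days: 102 − 31 = 71 left.
September 1972 has 30 days: 71 − 30 = 41 left.
October 1972 has 31 days: 41 − 31 = 10 left.
10 days into November 1972 → November 10, 1972.
Subtracting 73 days from November 10, 1972:
Going back 10 days from November 10, 1972 reaches the end of the previous month; 73 − 10 = 63 left.
October 1972 has 31 days: 63 − 31 = 32 left.
September 1972 has 30 days: 32 − 30 = 2 left.
August 1972 has 31 days; 31 − 2 = 29 → August 29, 1972.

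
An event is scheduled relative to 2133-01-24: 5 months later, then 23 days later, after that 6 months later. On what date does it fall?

January 17, 2134

Adding 5 months from January 24, 2133:
month 1 + 5 = 6 → June 2133.
Day 24 is valid in June, giving June 24, 2133.
Counting forward 23 days from June 24, 2133:
June has 30 days, so 30 − 24 = 6 days remain after June 24, 2133; 23 − 6 = 17 left.
17 days into July 2133 → July 17, 2133.
Adding 6 months from July 17, 2133:
month 7 + 6 = 13, which is month 1 of year 2134 → January 2134.
Day 17 is valid in January, giving January 17, 2134.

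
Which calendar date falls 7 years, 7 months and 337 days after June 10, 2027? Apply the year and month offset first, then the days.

Advancing 7 years, 7 months and 337 days from June 10, 2027: first the month/year part, then the days.
+7 years → 2034; month 6 + 7 = 13, which is month 1 of year 2035 → January 2035.
Day 10 is valid in January, giving January 10, 2035.
Now add 337 days from January 10, 2035.
January has 31 days, so 31 − 10 = 21 days remain after January 10, 2035; 337 − 21 = 316 left.
February 2035 has 28 days (2035 is not a leap year): 316 − 28 = 288 left.
March 2035 has 31 days: 288 − 31 = 257 left.
April 2035 has 30 days: 257 − 30 = 227 left.
May 2035 has 31 days: 227 − 31 = 196 left.
June 2035 has 30 days: 196 − 30 = 166 left.
July 2035 has 31 days: 166 − 31 = 135 left.
August 2035 has 31 days: 135 − 31 = 104 left.
September 2035 has 30 days: 104 − 30 = 74 left.
October 2035 has 31 days: 74 − 31 = 43 left.
November 2035 has 30 days: 43 − 30 = 13 left.
13 days into December 2035 → December 13, 2035.

December 13, 2035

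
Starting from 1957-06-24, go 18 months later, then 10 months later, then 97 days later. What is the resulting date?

January 29, 1960

Adding 18 months from June 24, 1957:
month 6 + 18 = 24, which is month 12 of year 1958 → December 1958.
Day 24 is valid in December, giving December 24, 1958.
Adding 10 months from December 24, 1958:
month 12 + 10 = 22, which is month 10 of year 1959 → October 1959.
Day 24 is valid in October, giving October 24, 1959.
Advancing 97 days from October 24, 1959:
October has 31 days, so 31 − 24 = 7 days remain after October 24, 1959; 97 − 7 = 90 left.
November 1959 has 30 days: 90 − 30 = 60 left.
December 1959 has 31 days: 60 − 31 = 29 left.
29 days into January 1960 → January 29, 1960.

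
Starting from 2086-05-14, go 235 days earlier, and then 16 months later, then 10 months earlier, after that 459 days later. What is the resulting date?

Going back 235 days from May 14, 2086:
Going back 14 days from May 14, 2086 reaches the end of the previous month; 235 − 14 = 221 left.
April 2086 has 30 days: 221 − 30 = 191 left.
March 2086 has 31 days: 191 − 31 = 160 left.
February 2086 has 28 days (2086 is not a leap year): 160 − 28 = 132 left.
January 2086 has 31 days: 132 − 31 = 101 left.
December 2085 has 31 days: 101 − 31 = 70 left.
November 2085 has 30 days: 70 − 30 = 40 left.
October 2085 has 31 days: 40 − 31 = 9 left.
September 2085 has 30 days; 30 − 9 = 21 → September 21, 2085.
Counting forward 16 months from September 21, 2085:
month 9 + 16 = 25, which is month 1 of year 2087 → January 2087.
Day 21 is valid in January, giving January 21, 2087.
Subtracting 10 months from January 21, 2087:
month 1 − 10 = -9, which is month 3 of year 2086 → March 2086.
Day 21 is valid in March, giving March 21, 2086.
Counting forward 459 days from March 21, 2086:
March has 31 days, so 31 − 21 = 10 days remain after March 21, 2086; 459 − 10 = 449 left.
April 2086 has 30 days: 449 − 30 = 419 left.
May 2086 has 31 days: 419 − 31 = 388 left.
June 2086 has 30 days: 388 − 30 = 358 left.
July 2086 has 31 days: 358 − 31 = 327 left.
August 2086 has 31 days: 327 − 31 = 296 left.
September 2086 has 30 days: 296 − 30 = 266 left.
October 2086 has 31 days: 266 − 31 = 235 left.
November 2086 has 30 days: 235 − 30 = 205 left.
December 2086 has 31 days: 205 − 31 = 174 left.
January 2087 has 31 days: 174 − 31 = 143 left.
February 2087 has 28 days (2087 is not a leap year): 143 − 28 = 115 left.
March 2087 has 31 days: 115 − 31 = 84 left.
April 2087 has 30 days: 84 − 30 = 54 left.
May 2087 has 31 days: 54 − 31 = 23 left.
23 days into June 2087 → June 23, 2087.

June 23, 2087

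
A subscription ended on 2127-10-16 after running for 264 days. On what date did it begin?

Counting back 264 days from October 16, 2127.
Going back 16 days from October 16, 2127 reaches the end of the previous month; 264 − 16 = 248 left.
September 2127 has 30 days: 248 − 30 = 218 left.
August 2127 has 31 days: 218 − 31 = 187 left.
July 2127 has 31 days: 187 − 31 = 156 left.
June 2127 has 30 days: 156 − 30 = 126 left.
May 2127 has 31 days: 126 − 31 = 95 left.
April 2127 has 30 days: 95 − 30 = 65 left.
March 2127 has 31 days: 65 − 31 = 34 left.
February 2127 has 28 days (2127 is not a leap year): 34 − 28 = 6 left.
January 2127 has 31 days; 31 − 6 = 25 → January 25, 2127.

January 25, 2127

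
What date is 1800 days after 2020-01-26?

Advancing 1800 days from January 26, 2020.
January has 31 days, so 31 − 26 = 5 days remain after January 26, 2020; 1800 − 5 = 1795 left.
February 2020 has 29 days (2020 is a leap year): 1795 − 29 = 1766 left.
March 2020 has 31 days: 1766 − 31 = 1735 left.
April 2020 has 30 days: 1735 − 30 = 1705 left.
May 2020 has 31 days: 1705 − 31 = 1674 left.
June 2020 has 30 days: 1674 − 30 = 1644 left.
July 2020 has 31 days: 1644 − 31 = 1613 left.
August 2020 has 31 days: 1613 − 31 = 1582 left.
September 2020 has 30 days: 1582 − 30 = 1552 left.
October 2020 has 31 days: 1552 − 31 = 1521 left.
November 2020 has 30 days: 1521 − 30 = 1491 left.
December 2020 has 31 days: 1491 − 31 = 1460 left.
January 2021 has 31 days: 1460 − 31 = 1429 left.
February 2021 has 28 days (2021 is not a leap year): 1429 − 28 = 1401 left.
March 2021 has 31 days: 1401 − 31 = 1370 left.
April 2021 has 30 days: 1370 − 30 = 1340 left.
May 2021 has 31 days: 1340 − 31 = 1309 left.
June 2021 has 30 days: 1309 − 30 = 1279 left.
July 2021 has 31 days: 1279 − 31 = 1248 left.
August 2021 has 31 days: 1248 − 31 = 1217 left.
September 2021 has 30 days: 1217 − 30 = 1187 left.
October 2021 has 31 days: 1187 − 31 = 1156 left.
November 2021 has 30 days: 1156 − 30 = 1126 left.
December 2021 has 31 days: 1126 − 31 = 1095 left.
January 2022 has 31 days: 1095 − 31 = 1064 left.
February 2022 has 28 days (2022 is not a leap year): 1064 − 28 = 1036 left.
March 2022 has 31 days: 1036 − 31 = 1005 left.
April 2022 has 30 days: 1005 − 30 = 975 left.
May 2022 has 31 days: 975 − 31 = 944 left.
June 2022 has 30 days: 944 − 30 = 914 left.
July 2022 has 31 days: 914 − 31 = 883 left.
August 2022 has 31 days: 883 − 31 = 852 left.
September 2022 has 30 days: 852 − 30 = 822 left.
October 2022 has 31 days: 822 − 31 = 791 left.
November 2022 has 30 days: 791 − 30 = 761 left.
December 2022 has 31 days: 761 − 31 = 730 left.
January 2023 has 31 days: 730 − 31 = 699 left.
February 2023 has 28 days (2023 is not a leap year): 699 − 28 = 671 left.
March 2023 has 31 days: 671 − 31 = 640 left.
April 2023 has 30 days: 640 − 30 = 610 left.
May 2023 has 31 days: 610 − 31 = 579 left.
June 2023 has 30 days: 579 − 30 = 549 left.
July 2023 has 31 days: 549 − 31 = 518 left.
August 2023 has 31 days: 518 − 31 = 487 left.
September 2023 has 30 days: 487 − 30 = 457 left.
October 2023 has 31 days: 457 − 31 = 426 left.
November 2023 has 30 days: 426 − 30 = 396 left.
December 2023 has 31 days: 396 − 31 = 365 left.
January 2024 has 31 days: 365 − 31 = 334 left.
February 2024 has 29 days (2024 is a leap year): 334 − 29 = 305 left.
March 2024 has 31 days: 305 − 31 = 274 left.
April 2024 has 30 days: 274 − 30 = 244 left.
May 2024 has 31 days: 244 − 31 = 213 left.
June 2024 has 30 days: 213 − 30 = 183 left.
July 2024 has 31 days: 183 − 31 = 152 left.
August 2024 has 31 days: 152 − 31 = 121 left.
September 2024 has 30 days: 121 − 30 = 91 left.
October 2024 has 31 days: 91 − 31 = 60 left.
November 2024 has 30 days: 60 − 30 = 30 left.
30 days into December 2024 → December 30, 2024.

December 30, 2024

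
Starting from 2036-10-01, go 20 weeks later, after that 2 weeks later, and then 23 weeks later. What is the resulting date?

Advancing 20 weeks (= 140 days) from October 1, 2036:
October has 31 days, so 31 − 1 = 30 days remain after October 1, 2036; 140 − 30 = 110 left.
November 2036 has 30 days: 110 − 30 = 80 left.
December 2036 has 31 days: 80 − 31 = 49 left.
January 2037 has 31 days: 49 − 31 = 18 left.
18 days into February 2037 → February 18, 2037.
Advancing 2 weeks (= 14 days) from February 18, 2037:
February has 28 days, so 28 − 18 = 10 days remain after February 18, 2037; 14 − 10 = 4 left.
4 days into March 2037 → March 4, 2037.
Counting forward 23 weeks (= 161 days) from March 4, 2037:
March has 31 days, so 31 − 4 = 27 days remain after March 4, 2037; 161 − 27 = 134 left.
April 2037 has 30 days: 134 − 30 = 104 left.
May 2037 has 31 days: 104 − 31 = 73 left.
June 2037 has 30 days: 73 − 30 = 43 left.
July 2037 has 31 days: 43 − 31 = 12 left.
12 days into August 2037 → August 12, 2037.

August 12, 2037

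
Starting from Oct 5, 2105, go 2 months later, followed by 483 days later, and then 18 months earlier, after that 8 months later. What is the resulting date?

Advancing 2 months from October 5, 2105:
month 10 + 2 = 12 → December 2105.
Day 5 is valid in December, giving December 5, 2105.
Adding 483 days from December 5, 2105:
December has 31 days, so 31 − 5 = 26 days remain after December 5, 2105; 483 − 26 = 457 left.
January 2106 has 31 days: 457 − 31 = 426 left.
February 2106 has 28 days (2106 is not a leap year): 426 − 28 = 398 left.
March 2106 has 31 days: 398 − 31 = 367 left.
April 2106 has 30 days: 367 − 30 = 337 left.
May 2106 has 31 days: 337 − 31 = 306 left.
June 2106 has 30 days: 306 − 30 = 276 left.
July 2106 has 31 days: 276 − 31 = 245 left.
August 2106 has 31 days: 245 − 31 = 214 left.
September 2106 has 30 days: 214 − 30 = 184 left.
October 2106 has 31 days: 184 − 31 = 153 left.
November 2106 has 30 days: 153 − 30 = 123 left.
December 2106 has 31 days: 123 − 31 = 92 left.
January 2107 has 31 days: 92 − 31 = 61 left.
February 2107 has 28 days (2107 is not a leap year): 61 − 28 = 33 left.
March 2107 has 31 days: 33 − 31 = 2 left.
2 days into April 2107 → April 2, 2107.
Counting back 18 months from April 2, 2107:
month 4 − 18 = -14, which is month 10 of year 2105 → October 2105.
Day 2 is valid in October, giving October 2, 2105.
Adding 8 months from October 2, 2105:
month 10 + 8 = 18, which is month 6 of year 2106 → June 2106.
Day 2 is valid in June, giving June 2, 2106.

June 2, 2106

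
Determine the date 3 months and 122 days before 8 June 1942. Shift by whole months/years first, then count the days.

November 6, 1941

Counting back 3 months and 122 days from June 8, 1942: first the month/year part, then the days.
month 6 − 3 = 3 → March 1942.
Day 8 is valid in March, giving March 8, 1942.
Now subtract 122 days from March 8, 1942.
Going back 8 days from March 8, 1942 reaches the end of the previous month; 122 − 8 = 114 left.
February 1942 has 28 days (1942 is not a leap year): 114 − 28 = 86 left.
January 1942 has 31 days: 86 − 31 = 55 left.
December 1941 has 31 days: 55 − 31 = 24 left.
November 1941 has 30 days; 30 − 24 = 6 → November 6, 1941.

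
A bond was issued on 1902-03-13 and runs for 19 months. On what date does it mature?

October 13, 1903

Adding 19 months from March 13, 1902.
month 3 + 19 = 22, which is month 10 of year 1903 → October 1903.
Day 13 is valid in October, giving October 13, 1903.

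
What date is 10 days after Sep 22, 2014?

October 2, 2014

Advancing 10 days from September 22, 2014.
September has 30 days, so 30 − 22 = 8 days remain after September 22, 2014; 10 − 8 = 2 left.
2 days into October 2014 → October 2, 2014.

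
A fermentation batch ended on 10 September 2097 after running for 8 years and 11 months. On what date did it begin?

Going back 8 years and 11 months from September 10, 2097.
-8 years → 2089; month 9 − 11 = -2, which is month 10 of year 2088 → October 2088.
Day 10 is valid in October, giving October 10, 2088.

October 10, 2088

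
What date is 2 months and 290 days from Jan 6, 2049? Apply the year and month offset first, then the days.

December 21, 2049

Counting forward 2 months and 290 days from January 6, 2049: first the month/year part, then the days.
month 1 + 2 = 3 → March 2049.
Day 6 is valid in March, giving March 6, 2049.
Now add 290 days from March 6, 2049.
March has 31 days, so 31 − 6 = 25 days remain after March 6, 2049; 290 − 25 = 265 left.
April 2049 has 30 days: 265 − 30 = 235 left.
May 2049 has 31 days: 235 − 31 = 204 left.
June 2049 has 30 days: 204 − 30 = 174 left.
July 2049 has 31 days: 174 − 31 = 143 left.
August 2049 has 31 days: 143 − 31 = 112 left.
September 2049 has 30 days: 112 − 30 = 82 left.
October 2049 has 31 days: 82 − 31 = 51 left.
November 2049 has 30 days: 51 − 30 = 21 left.
21 days into December 2049 → December 21, 2049.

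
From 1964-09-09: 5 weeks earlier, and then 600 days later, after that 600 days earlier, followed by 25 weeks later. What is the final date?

January 27, 1965

Subtracting 5 weeks (= 35 days) from September 9, 1964:
Going back 9 days from September 9, 1964 reaches the end of the previous month; 35 − 9 = 26 left.
August 1964 has 31 days; 31 − 26 = 5 → August 5, 1964.
Adding 600 days from August 5, 1964:
August has 31 days, so 31 − 5 = 26 days remain after August 5, 1964; 600 − 26 = 574 left.
September 1964 has 30 days: 574 − 30 = 544 left.
October 1964 has 31 days: 544 − 31 = 513 left.
November 1964 has 30 days: 513 − 30 = 483 left.
December 1964 has 31 days: 483 − 31 = 452 left.
January 1965 has 31 days: 452 − 31 = 421 left.
February 1965 has 28 days (1965 is not a leap year): 421 − 28 = 393 left.
March 1965 has 31 days: 393 − 31 = 362 left.
April 1965 has 30 days: 362 − 30 = 332 left.
May 1965 has 31 days: 332 − 31 = 301 left.
June 1965 has 30 days: 301 − 30 = 271 left.
July 1965 has 31 days: 271 − 31 = 240 left.
August 1965 has 31 days: 240 − 31 = 209 left.
September 1965 has 30 days: 209 − 30 = 179 left.
October 1965 has 31 days: 179 − 31 = 148 left.
November 1965 has 30 days: 148 − 30 = 118 left.
December 1965 has 31 days: 118 − 31 = 87 left.
January 1966 has 31 days: 87 − 31 = 56 left.
February 1966 has 28 days (1966 is not a leap year): 56 − 28 = 28 left.
28 days into March 1966 → March 28, 1966.
Counting back 600 days from March 28, 1966:
Going back 28 days from March 28, 1966 reaches the end of the previous month; 600 − 28 = 572 left.
February 1966 has 28 days (1966 is not a leap year): 572 − 28 = 544 left.
January 1966 has 31 days: 544 − 31 = 513 left.
December 1965 has 31 days: 513 − 31 = 482 left.
November 1965 has 30 days: 482 − 30 = 452 left.
October 1965 has 31 days: 452 − 31 = 421 left.
September 1965 has 30 days: 421 − 30 = 391 left.
August 1965 has 31 days: 391 − 31 = 360 left.
July 1965 has 31 days: 360 − 31 = 329 left.
June 1965 has 30 days: 329 − 30 = 299 left.
May 1965 has 31 days: 299 − 31 = 268 left.
April 1965 has 30 days: 268 − 30 = 238 left.
March 1965 has 31 days: 238 − 31 = 207 left.
February 1965 has 28 days (1965 is not a leap year): 207 − 28 = 179 left.
January 1965 has 31 days: 179 − 31 = 148 left.
December 1964 has 31 days: 148 − 31 = 117 left.
November 1964 has 30 days: 117 − 30 = 87 left.
October 1964 has 31 days: 87 − 31 = 56 left.
September 1964 has 30 days: 56 − 30 = 26 left.
August 1964 has 31 days; 31 − 26 = 5 → August 5, 1964.
Advancing 25 weeks (= 175 days) from August 5, 1964:
August has 31 days, so 31 − 5 = 26 days remain after August 5, 1964; 175 − 26 = 149 left.
September 1964 has 30 days: 149 − 30 = 119 left.
October 1964 has 31 days: 119 − 31 = 88 left.
November 1964 has 30 days: 88 − 30 = 58 left.
December 1964 has 31 days: 58 − 31 = 27 left.
27 days into January 1965 → January 27, 1965.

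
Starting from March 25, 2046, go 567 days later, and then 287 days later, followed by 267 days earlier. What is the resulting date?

Counting forward 567 days from March 25, 2046:
March has 31 days, so 31 − 25 = 6 days remain after March 25, 2046; 567 − 6 = 561 left.
April 2046 has 30 days: 561 − 30 = 531 left.
May 2046 has 31 days: 531 − 31 = 500 left.
June 2046 has 30 days: 500 − 30 = 470 left.
July 2046 has 31 days: 470 − 31 = 439 left.
August 2046 has 31 days: 439 − 31 = 408 left.
September 2046 has 30 days: 408 − 30 = 378 left.
October 2046 has 31 days: 378 − 31 = 347 left.
November 2046 has 30 days: 347 − 30 = 317 left.
December 2046 has 31 days: 317 − 31 = 286 left.
January 2047 has 31 days: 286 − 31 = 255 left.
February 2047 has 28 days (2047 is not a leap year): 255 − 28 = 227 left.
March 2047 has 31 days: 227 − 31 = 196 left.
April 2047 has 30 days: 196 − 30 = 166 left.
May 2047 has 31 days: 166 − 31 = 135 left.
June 2047 has 30 days: 135 − 30 = 105 left.
July 2047 has 31 days: 105 − 31 = 74 left.
August 2047 has 31 days: 74 − 31 = 43 left.
September 2047 has 30 days: 43 − 30 = 13 left.
13 days into October 2047 → October 13, 2047.
Adding 287 days from October 13, 2047:
October has 31 days, so 31 − 13 = 18 days remain after October 13, 2047; 287 − 18 = 269 left.
November 2047 has 30 days: 269 − 30 = 239 left.
December 2047 has 31 days: 239 − 31 = 208 left.
January 2048 has 31 days: 208 − 31 = 177 left.
February 2048 has 29 days (2048 is a leap year): 177 − 29 = 148 left.
March 2048 has 31 days: 148 − 31 = 117 left.
April 2048 has 30 days: 117 − 30 = 87 left.
May 2048 has 31 days: 87 − 31 = 56 left.
June 2048 has 30 days: 56 − 30 = 26 left.
26 days into July 2048 → July 26, 2048.
Subtracting 267 days from July 26, 2048:
Going back 26 days from July 26, 2048 reaches the end of the previous month; 267 − 26 = 241 left.
June 2048 has 30 days: 241 − 30 = 211 left.
May 2048 has 31 days: 211 − 31 = 180 left.
April 2048 has 30 days: 180 − 30 = 150 left.
March 2048 has 31 days: 150 − 31 = 119 left.
February 2048 has 29 days (2048 is a leap year): 119 − 29 = 90 left.
January 2048 has 31 days: 90 − 31 = 59 left.
December 2047 has 31 days: 59 − 31 = 28 left.
November 2047 has 30 days; 30 − 28 = 2 → November 2, 2047.

November 2, 2047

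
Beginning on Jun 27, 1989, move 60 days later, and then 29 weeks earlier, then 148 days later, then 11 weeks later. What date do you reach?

September 17, 1989

Counting forward 60 days from June 27, 1989:
June has 30 days, so 30 − 27 = 3 days remain after June 27, 1989; 60 − 3 = 57 left.
July 1989 has 31 days: 57 − 31 = 26 left.
26 days into August 1989 → August 26, 1989.
Subtracting 29 weeks (= 203 days) from August 26, 1989:
Going back 26 days from August 26, 1989 reaches the end of the previous month; 203 − 26 = 177 left.
July 1989 has 31 days: 177 − 31 = 146 left.
June 1989 has 30 days: 146 − 30 = 116 left.
May 1989 has 31 days: 116 − 31 = 85 left.
April 1989 has 30 days: 85 − 30 = 55 left.
March 1989 has 31 days: 55 − 31 = 24 left.
February 1989 has 28 days; 28 − 24 = 4 → February 4, 1989.
Adding 148 days from February 4, 1989:
February has 28 days, so 28 − 4 = 24 days remain after February 4, 1989; 148 − 24 = 124 left.
March 1989 has 31 days: 124 − 31 = 93 left.
April 1989 has 30 days: 93 − 30 = 63 left.
May 1989 has 31 days: 63 − 31 = 32 left.
June 1989 has 30 days: 32 − 30 = 2 left.
2 days into July 1989 → July 2, 1989.
Advancing 11 weeks (= 77 days) from July 2, 1989:
July has 31 days, so 31 − 2 = 29 days remain after July 2, 1989; 77 − 29 = 48 left.
August 1989 has 31 days: 48 − 31 = 17 left.
17 days into September 1989 → September 17, 1989.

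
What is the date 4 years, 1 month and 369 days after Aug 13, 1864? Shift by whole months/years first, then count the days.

Adding 4 years, 1 month and 369 days from August 13, 1864: first the month/year part, then the days.
+4 years → 1868; month 8 + 1 = 9 → September 1868.
Day 13 is valid in September, giving September 13, 1868.
Now add 369 days from September 13, 1868.
September has 30 days, so 30 − 13 = 17 days remain after September 13, 1868; 369 − 17 = 352 left.
October 1868 has 31 days: 352 − 31 = 321 left.
November 1868 has 30 days: 321 − 30 = 291 left.
December 1868 has 31 days: 291 − 31 = 260 left.
January 1869 has 31 days: 260 − 31 = 229 left.
February 1869 has 28 days (1869 is not a leap year): 229 − 28 = 201 left.
March 1869 has 31 days: 201 − 31 = 170 left.
April 1869 has 30 days: 170 − 30 = 140 left.
May 1869 has 31 days: 140 − 31 = 109 left.
June 1869 has 30 days: 109 − 30 = 79 left.
July 1869 has 31 days: 79 − 31 = 48 left.
August 1869 has 31 days: 48 − 31 = 17 left.
17 days into September 1869 → September 17, 1869.

September 17, 1869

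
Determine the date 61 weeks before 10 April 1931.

February 7, 1930

Subtracting 61 weeks = 427 days from April 10, 1931.
Going back 10 days from April 10, 1931 reaches the end of the previous month; 427 − 10 = 417 left.
March 1931 has 31 days: 417 − 31 = 386 left.
February 1931 has 28 days (1931 is not a leap year): 386 − 28 = 358 left.
January 1931 has 31 days: 358 − 31 = 327 left.
December 1930 has 31 days: 327 − 31 = 296 left.
November 1930 has 30 days: 296 − 30 = 266 left.
October 1930 has 31 days: 266 − 31 = 235 left.
September 1930 has 30 days: 235 − 30 = 205 left.
August 1930 has 31 days: 205 − 31 = 174 left.
July 1930 has 31 days: 174 − 31 = 143 left.
June 1930 has 30 days: 143 − 30 = 113 left.
May 1930 has 31 days: 113 − 31 = 82 left.
April 1930 has 30 days: 82 − 30 = 52 left.
March 1930 has 31 days: 52 − 31 = 21 left.
February 1930 has 28 days; 28 − 21 = 7 → February 7, 1930.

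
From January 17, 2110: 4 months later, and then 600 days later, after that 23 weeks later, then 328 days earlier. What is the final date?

July 24, 2111

Advancing 4 months from January 17, 2110:
month 1 + 4 = 5 → May 2110.
Day 17 is valid in May, giving May 17, 2110.
Counting forward 600 days from May 17, 2110:
May has 31 days, so 31 − 17 = 14 days remain after May 17, 2110; 600 − 14 = 586 left.
June 2110 has 30 days: 586 − 30 = 556 left.
July 2110 has 31 days: 556 − 31 = 525 left.
August 2110 has 31 days: 525 − 31 = 494 left.
September 2110 has 30 days: 494 − 30 = 464 left.
October 2110 has 31 days: 464 − 31 = 433 left.
November 2110 has 30 days: 433 − 30 = 403 left.
December 2110 has 31 days: 403 − 31 = 372 left.
January 2111 has 31 days: 372 − 31 = 341 left.
February 2111 has 28 days (2111 is not a leap year): 341 − 28 = 313 left.
March 2111 has 31 days: 313 − 31 = 282 left.
April 2111 has 30 days: 282 − 30 = 252 left.
May 2111 has 31 days: 252 − 31 = 221 left.
June 2111 has 30 days: 221 − 30 = 191 left.
July 2111 has 31 days: 191 − 31 = 160 left.
August 2111 has 31 days: 160 − 31 = 129 left.
September 2111 has 30 days: 129 − 30 = 99 left.
October 2111 has 31 days: 99 − 31 = 68 left.
November 2111 has 30 days: 68 − 30 = 38 left.
December 2111 has 31 days: 38 − 31 = 7 left.
7 days into January 2112 → January 7, 2112.
Counting forward 23 weeks (= 161 days) from January 7, 2112:
January has 31 days, so 31 − 7 = 24 days remain after January 7, 2112; 161 − 24 = 137 left.
February 2112 has 29 days (2112 is a leap year): 137 − 29 = 108 left.
March 2112 has 31 days: 108 − 31 = 77 left.
April 2112 has 30 days: 77 − 30 = 47 left.
May 2112 has 31 days: 47 − 31 = 16 left.
16 days into June 2112 → June 16, 2112.
Counting back 328 days from June 16, 2112:
Going back 16 days from June 16, 2112 reaches the end of the previous month; 328 − 16 = 312 left.
May 2112 has 31 days: 312 − 31 = 281 left.
April 2112 has 30 days: 281 − 30 = 251 left.
March 2112 has 31 days: 251 − 31 = 220 left.
February 2112 has 29 days (2112 is a leap year): 220 − 29 = 191 left.
January 2112 has 31 days: 191 − 31 = 160 left.
December 2111 has 31 days: 160 − 31 = 129 left.
November 2111 has 30 days: 129 − 30 = 99 left.
October 2111 has 31 days: 99 − 31 = 68 left.
September 2111 has 30 days: 68 − 30 = 38 left.
August 2111 has 31 days: 38 − 31 = 7 left.
July 2111 has 31 days; 31 − 7 = 24 → July 24, 2111.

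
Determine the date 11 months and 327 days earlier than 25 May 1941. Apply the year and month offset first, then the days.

August 3, 1939

Going back 11 months and 327 days from May 25, 1941: first the month/year part, then the days.
month 5 − 11 = -6, which is month 6 of year 1940 → June 1940.
Day 25 is valid in June, giving June 25, 1940.
Now subtract 327 days from June 25, 1940.
Going back 25 days from June 25, 1940 reaches the end of the previous month; 327 − 25 = 302 left.
May 1940 has 31 days: 302 − 31 = 271 left.
April 1940 has 30 days: 271 − 30 = 241 left.
March 1940 has 31 days: 241 − 31 = 210 left.
February 1940 has 29 days (1940 is a leap year): 210 − 29 = 181 left.
January 1940 has 31 days: 181 − 31 = 150 left.
December 1939 has 31 days: 150 − 31 = 119 left.
November 1939 has 30 days: 119 − 30 = 89 left.
October 1939 has 31 days: 89 − 31 = 58 left.
September 1939 has 30 days: 58 − 30 = 28 left.
August 1939 has 31 days; 31 − 28 = 3 → August 3, 1939.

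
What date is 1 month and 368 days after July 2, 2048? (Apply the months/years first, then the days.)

Advancing 1 month and 368 days from July 2, 2048: first the month/year part, then the days.
month 7 + 1 = 8 → August 2048.
Day 2 is valid in August, giving August 2, 2048.
Now add 368 days from August 2, 2048.
August has 31 days, so 31 − 2 = 29 days remain after August 2, 2048; 368 − 29 = 339 left.
September 2048 has 30 days: 339 − 30 = 309 left.
October 2048 has 31 days: 309 − 31 = 278 left.
November 2048 has 30 days: 278 − 30 = 248 left.
December 2048 has 31 days: 248 − 31 = 217 left.
January 2049 has 31 days: 217 − 31 = 186 left.
February 2049 has 28 days (2049 is not a leap year): 186 − 28 = 158 left.
March 2049 has 31 days: 158 − 31 = 127 left.
April 2049 has 30 days: 127 − 30 = 97 left.
May 2049 has 31 days: 97 − 31 = 66 left.
June 2049 has 30 days: 66 − 30 = 36 left.
July 2049 has 31 days: 36 − 31 = 5 left.
5 days into August 2049 → August 5, 2049.

August 5, 2049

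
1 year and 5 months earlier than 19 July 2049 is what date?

February 19, 2048

Going back 1 year and 5 months from July 19, 2049.
-1 year → 2048; month 7 − 5 = 2 → February 2048.
Day 19 is valid in February, giving February 19, 2048.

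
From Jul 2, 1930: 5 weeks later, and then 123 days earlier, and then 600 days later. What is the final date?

November 26, 1931

Advancing 5 weeks (= 35 days) from July 2, 1930:
July has 31 days, so 31 − 2 = 29 days remain after July 2, 1930; 35 − 29 = 6 left.
6 days into August 1930 → August 6, 1930.
Going back 123 days from August 6, 1930:
Going back 6 days from August 6, 1930 reaches the end of the previous month; 123 − 6 = 117 left.
July 1930 has 31 days: 117 − 31 = 86 left.
June 1930 has 30 days: 86 − 30 = 56 left.
May 1930 has 31 days: 56 − 31 = 25 left.
April 1930 has 30 days; 30 − 25 = 5 → April 5, 1930.
Adding 600 days from April 5, 1930:
April has 30 days, so 30 − 5 = 25 days remain after April 5, 1930; 600 − 25 = 575 left.
May 1930 has 31 days: 575 − 31 = 544 left.
June 1930 has 30 days: 544 − 30 = 514 left.
July 1930 has 31 days: 514 − 31 = 483 left.
August 1930 has 31 days: 483 − 31 = 452 left.
September 1930 has 30 days: 452 − 30 = 422 left.
October 1930 has 31 days: 422 − 31 = 391 left.
November 1930 has 30 days: 391 − 30 = 361 left.
December 1930 has 31 days: 361 − 31 = 330 left.
January 1931 has 31 days: 330 − 31 = 299 left.
February 1931 has 28 days (1931 is not a leap year): 299 − 28 = 271 left.
March 1931 has 31 days: 271 − 31 = 240 left.
April 1931 has 30 days: 240 − 30 = 210 left.
May 1931 has 31 days: 210 − 31 = 179 left.
June 1931 has 30 days: 179 − 30 = 149 left.
July 1931 has 31 days: 149 − 31 = 118 left.
August 1931 has 31 days: 118 − 31 = 87 left.
September 1931 has 30 days: 87 − 30 = 57 left.
October 1931 has 31 days: 57 − 31 = 26 left.
26 days into November 1931 → November 26, 1931.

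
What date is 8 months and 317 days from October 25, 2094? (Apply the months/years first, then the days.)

May 7, 2096

Counting forward 8 months and 317 days from October 25, 2094: first the month/year part, then the days.
month 10 + 8 = 18, which is month 6 of year 2095 → June 2095.
Day 25 is valid in June, giving June 25, 2095.
Now add 317 days from June 25, 2095.
June has 30 days, so 30 − 25 = 5 days remain after June 25, 2095; 317 − 5 = 312 left.
July 2095 has 31 days: 312 − 31 = 281 left.
August 2095 has 31 days: 281 − 31 = 250 left.
September 2095 has 30 days: 250 − 30 = 220 left.
October 2095 has 31 days: 220 − 31 = 189 left.
November 2095 has 30 days: 189 − 30 = 159 left.
December 2095 has 31 days: 159 − 31 = 128 left.
January 2096 has 31 days: 128 − 31 = 97 left.
February 2096 has 29 days (2096 is a leap year): 97 − 29 = 68 left.
March 2096 has 31 days: 68 − 31 = 37 left.
April 2096 has 30 days: 37 − 30 = 7 left.
7 days into May 2096 → May 7, 2096.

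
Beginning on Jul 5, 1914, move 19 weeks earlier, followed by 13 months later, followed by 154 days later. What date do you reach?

August 23, 1915

Counting back 19 weeks (= 133 days) from July 5, 1914:
Going back 5 days from July 5, 1914 reaches the end of the previous month; 133 − 5 = 128 left.
June 1914 has 30 days: 128 − 30 = 98 left.
May 1914 has 31 days: 98 − 31 = 67 left.
April 1914 has 30 days: 67 − 30 = 37 left.
March 1914 has 31 days: 37 − 31 = 6 left.
February 1914 has 28 days; 28 − 6 = 22 → February 22, 1914.
Adding 13 months from February 22, 1914:
month 2 + 13 = 15, which is month 3 of year 1915 → March 1915.
Day 22 is valid in March, giving March 22, 1915.
Adding 154 days from March 22, 1915:
March has 31 days, so 31 − 22 = 9 days remain after March 22, 1915; 154 − 9 = 145 left.
April 1915 has 30 days: 145 − 30 = 115 left.
May 1915 has 31 days: 115 − 31 = 84 left.
June 1915 has 30 days: 84 − 30 = 54 left.
July 1915 has 31 days: 54 − 31 = 23 left.
23 days into August 1915 → August 23, 1915.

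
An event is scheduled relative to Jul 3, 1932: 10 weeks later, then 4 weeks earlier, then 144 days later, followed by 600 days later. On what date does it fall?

August 28, 1934

Adding 10 weeks (= 70 days) from July 3, 1932:
July has 31 days, so 31 − 3 = 28 days remain after July 3, 1932; 70 − 28 = 42 left.
August 1932 has 31 days: 42 − 31 = 11 left.
11 days into September 1932 → September 11, 1932.
Counting back 4 weeks (= 28 days) from September 11, 1932:
Going back 11 days from September 11, 1932 reaches the end of the previous month; 28 − 11 = 17 left.
August 1932 has 31 days; 31 − 17 = 14 → August 14, 1932.
Advancing 144 days from August 14, 1932:
August has 31 days, so 31 − 14 = 17 days remain after August 14, 1932; 144 − 17 = 127 left.
September 1932 has 30 days: 127 − 30 = 97 left.
October 1932 has 31 days: 97 − 31 = 66 left.
November 1932 has 30 days: 66 − 30 = 36 left.
December 1932 has 31 days: 36 − 31 = 5 left.
5 days into January 1933 → January 5, 1933.
Advancing 600 days from January 5, 1933:
January has 31 days, so 31 − 5 = 26 days remain after January 5, 1933; 600 − 26 = 574 left.
February 1933 has 28 days (1933 is not a leap year): 574 − 28 = 546 left.
March 1933 has 31 days: 546 − 31 = 515 left.
April 1933 has 30 days: 515 − 30 = 485 left.
May 1933 has 31 days: 485 − 31 = 454 left.
June 1933 has 30 days: 454 − 30 = 424 left.
July 1933 has 31 days: 424 − 31 = 393 left.
August 1933 has 31 days: 393 − 31 = 362 left.
September 1933 has 30 days: 362 − 30 = 332 left.
October 1933 has 31 days: 332 − 31 = 301 left.
November 1933 has 30 days: 301 − 30 = 271 left.
December 1933 has 31 days: 271 − 31 = 240 left.
January 1934 has 31 days: 240 − 31 = 209 left.
February 1934 has 28 days (1934 is not a leap year): 209 − 28 = 181 left.
March 1934 has 31 days: 181 − 31 = 150 left.
April 1934 has 30 days: 150 − 30 = 120 left.
May 1934 has 31 days: 120 − 31 = 89 left.
June 1934 has 30 days: 89 − 30 = 59 left.
July 1934 has 31 days: 59 − 31 = 28 left.
28 days into August 1934 → August 28, 1934.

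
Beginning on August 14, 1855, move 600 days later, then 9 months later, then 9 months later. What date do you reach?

October 5, 1858

Adding 600 days from August 14, 1855:
August has 31 days, so 31 − 14 = 17 days remain after August 14, 1855; 600 − 17 = 583 left.
September 1855 has 30 days: 583 − 30 = 553 left.
October 1855 has 31 days: 553 − 31 = 522 left.
November 1855 has 30 days: 522 − 30 = 492 left.
December 1855 has 31 days: 492 − 31 = 461 left.
January 1856 has 31 days: 461 − 31 = 430 left.
February 1856 has 29 days (1856 is a leap year): 430 − 29 = 401 left.
March 1856 has 31 days: 401 − 31 = 370 left.
April 1856 has 30 days: 370 − 30 = 340 left.
May 1856 has 31 days: 340 − 31 = 309 left.
June 1856 has 30 days: 309 − 30 = 279 left.
July 1856 has 31 days: 279 − 31 = 248 left.
August 1856 has 31 days: 248 − 31 = 217 left.
September 1856 has 30 days: 217 − 30 = 187 left.
October 1856 has 31 days: 187 − 31 = 156 left.
November 1856 has 30 days: 156 − 30 = 126 left.
December 1856 has 31 days: 126 − 31 = 95 left.
January 1857 has 31 days: 95 − 31 = 64 left.
February 1857 has 28 days (1857 is not a leap year): 64 − 28 = 36 left.
March 1857 has 31 days: 36 − 31 = 5 left.
5 days into April 1857 → April 5, 1857.
Counting forward 9 months from April 5, 1857:
month 4 + 9 = 13, which is month 1 of year 1858 → January 1858.
Day 5 is valid in January, giving January 5, 1858.
Counting forward 9 months from January 5, 1858:
month 1 + 9 = 10 → October 1858.
Day 5 is valid in October, giving October 5, 1858.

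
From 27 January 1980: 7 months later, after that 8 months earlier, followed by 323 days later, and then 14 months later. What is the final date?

Counting forward 7 months from January 27, 1980:
month 1 + 7 = 8 → August 1980.
Day 27 is valid in August, giving August 27, 1980.
Counting back 8 months from August 27, 1980:
month 8 − 8 = 0, which is month 12 of year 1979 → December 1979.
Day 27 is valid in December, giving December 27, 1979.
Adding 323 days from December 27, 1979:
December has 31 days, so 31 − 27 = 4 days remain after December 27, 1979; 323 − 4 = 319 left.
January 1980 has 31 days: 319 − 31 = 288 left.
February 1980 has 29 days (1980 is a leap year): 288 − 29 = 259 left.
March 1980 has 31 days: 259 − 31 = 228 left.
April 1980 has 30 days: 228 − 30 = 198 left.
May 1980 has 31 days: 198 − 31 = 167 left.
June 1980 has 30 days: 167 − 30 = 137 left.
July 1980 has 31 days: 137 − 31 = 106 left.
August 1980 has 31 days: 106 − 31 = 75 left.
September 1980 has 30 days: 75 − 30 = 45 left.
October 1980 has 31 days: 45 − 31 = 14 left.
14 days into November 1980 → November 14, 1980.
Counting forward 14 months from November 14, 1980:
month 11 + 14 = 25, which is month 1 of year 1982 → January 1982.
Day 14 is valid in January, giving January 14, 1982.

January 14, 1982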